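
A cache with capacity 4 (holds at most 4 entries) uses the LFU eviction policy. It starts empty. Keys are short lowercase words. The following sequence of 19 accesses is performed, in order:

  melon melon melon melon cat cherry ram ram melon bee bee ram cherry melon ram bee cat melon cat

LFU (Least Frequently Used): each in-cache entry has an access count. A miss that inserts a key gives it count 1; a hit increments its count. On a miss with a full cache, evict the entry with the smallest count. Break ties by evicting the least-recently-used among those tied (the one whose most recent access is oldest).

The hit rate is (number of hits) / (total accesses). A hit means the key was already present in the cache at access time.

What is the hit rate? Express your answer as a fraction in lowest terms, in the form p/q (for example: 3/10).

Answer: 13/19

Derivation:
LFU simulation (capacity=4):
  1. access melon: MISS. Cache: [melon(c=1)]
  2. access melon: HIT, count now 2. Cache: [melon(c=2)]
  3. access melon: HIT, count now 3. Cache: [melon(c=3)]
  4. access melon: HIT, count now 4. Cache: [melon(c=4)]
  5. access cat: MISS. Cache: [cat(c=1) melon(c=4)]
  6. access cherry: MISS. Cache: [cat(c=1) cherry(c=1) melon(c=4)]
  7. access ram: MISS. Cache: [cat(c=1) cherry(c=1) ram(c=1) melon(c=4)]
  8. access ram: HIT, count now 2. Cache: [cat(c=1) cherry(c=1) ram(c=2) melon(c=4)]
  9. access melon: HIT, count now 5. Cache: [cat(c=1) cherry(c=1) ram(c=2) melon(c=5)]
  10. access bee: MISS, evict cat(c=1). Cache: [cherry(c=1) bee(c=1) ram(c=2) melon(c=5)]
  11. access bee: HIT, count now 2. Cache: [cherry(c=1) ram(c=2) bee(c=2) melon(c=5)]
  12. access ram: HIT, count now 3. Cache: [cherry(c=1) bee(c=2) ram(c=3) melon(c=5)]
  13. access cherry: HIT, count now 2. Cache: [bee(c=2) cherry(c=2) ram(c=3) melon(c=5)]
  14. access melon: HIT, count now 6. Cache: [bee(c=2) cherry(c=2) ram(c=3) melon(c=6)]
  15. access ram: HIT, count now 4. Cache: [bee(c=2) cherry(c=2) ram(c=4) melon(c=6)]
  16. access bee: HIT, count now 3. Cache: [cherry(c=2) bee(c=3) ram(c=4) melon(c=6)]
  17. access cat: MISS, evict cherry(c=2). Cache: [cat(c=1) bee(c=3) ram(c=4) melon(c=6)]
  18. access melon: HIT, count now 7. Cache: [cat(c=1) bee(c=3) ram(c=4) melon(c=7)]
  19. access cat: HIT, count now 2. Cache: [cat(c=2) bee(c=3) ram(c=4) melon(c=7)]
Total: 13 hits, 6 misses, 2 evictions

Hit rate = 13/19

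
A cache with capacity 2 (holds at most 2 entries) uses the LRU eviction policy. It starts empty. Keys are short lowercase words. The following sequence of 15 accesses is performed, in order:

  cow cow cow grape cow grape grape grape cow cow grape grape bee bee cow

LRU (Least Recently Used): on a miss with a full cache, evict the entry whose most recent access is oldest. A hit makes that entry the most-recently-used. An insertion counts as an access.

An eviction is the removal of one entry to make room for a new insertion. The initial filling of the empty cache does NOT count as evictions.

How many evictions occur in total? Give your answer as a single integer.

Answer: 2

Derivation:
LRU simulation (capacity=2):
  1. access cow: MISS. Cache (LRU->MRU): [cow]
  2. access cow: HIT. Cache (LRU->MRU): [cow]
  3. access cow: HIT. Cache (LRU->MRU): [cow]
  4. access grape: MISS. Cache (LRU->MRU): [cow grape]
  5. access cow: HIT. Cache (LRU->MRU): [grape cow]
  6. access grape: HIT. Cache (LRU->MRU): [cow grape]
  7. access grape: HIT. Cache (LRU->MRU): [cow grape]
  8. access grape: HIT. Cache (LRU->MRU): [cow grape]
  9. access cow: HIT. Cache (LRU->MRU): [grape cow]
  10. access cow: HIT. Cache (LRU->MRU): [grape cow]
  11. access grape: HIT. Cache (LRU->MRU): [cow grape]
  12. access grape: HIT. Cache (LRU->MRU): [cow grape]
  13. access bee: MISS, evict cow. Cache (LRU->MRU): [grape bee]
  14. access bee: HIT. Cache (LRU->MRU): [grape bee]
  15. access cow: MISS, evict grape. Cache (LRU->MRU): [bee cow]
Total: 11 hits, 4 misses, 2 evictions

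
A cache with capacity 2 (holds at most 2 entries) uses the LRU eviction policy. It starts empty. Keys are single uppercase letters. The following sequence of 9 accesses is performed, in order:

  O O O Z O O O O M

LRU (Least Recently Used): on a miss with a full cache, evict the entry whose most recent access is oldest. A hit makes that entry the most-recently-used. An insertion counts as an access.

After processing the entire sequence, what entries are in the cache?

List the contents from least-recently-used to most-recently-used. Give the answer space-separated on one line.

LRU simulation (capacity=2):
  1. access O: MISS. Cache (LRU->MRU): [O]
  2. access O: HIT. Cache (LRU->MRU): [O]
  3. access O: HIT. Cache (LRU->MRU): [O]
  4. access Z: MISS. Cache (LRU->MRU): [O Z]
  5. access O: HIT. Cache (LRU->MRU): [Z O]
  6. access O: HIT. Cache (LRU->MRU): [Z O]
  7. access O: HIT. Cache (LRU->MRU): [Z O]
  8. access O: HIT. Cache (LRU->MRU): [Z O]
  9. access M: MISS, evict Z. Cache (LRU->MRU): [O M]
Total: 6 hits, 3 misses, 1 evictions

Answer: O M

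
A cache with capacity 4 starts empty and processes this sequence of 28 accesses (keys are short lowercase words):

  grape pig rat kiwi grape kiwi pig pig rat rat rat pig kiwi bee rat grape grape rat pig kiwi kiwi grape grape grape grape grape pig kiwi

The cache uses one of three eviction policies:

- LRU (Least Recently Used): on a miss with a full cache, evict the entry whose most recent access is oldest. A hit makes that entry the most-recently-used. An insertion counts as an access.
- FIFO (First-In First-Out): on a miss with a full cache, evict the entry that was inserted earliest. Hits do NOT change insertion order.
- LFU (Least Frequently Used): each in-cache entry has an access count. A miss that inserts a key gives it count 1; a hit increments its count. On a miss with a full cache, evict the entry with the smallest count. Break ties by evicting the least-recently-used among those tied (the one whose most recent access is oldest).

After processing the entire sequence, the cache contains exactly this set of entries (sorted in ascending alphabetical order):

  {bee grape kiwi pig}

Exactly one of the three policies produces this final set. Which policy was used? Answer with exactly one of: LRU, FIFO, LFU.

Answer: FIFO

Derivation:
Simulating under each policy and comparing final sets:
  LRU: final set = {grape kiwi pig rat} -> differs
  FIFO: final set = {bee grape kiwi pig} -> MATCHES target
  LFU: final set = {grape kiwi pig rat} -> differs
Only FIFO produces the target set.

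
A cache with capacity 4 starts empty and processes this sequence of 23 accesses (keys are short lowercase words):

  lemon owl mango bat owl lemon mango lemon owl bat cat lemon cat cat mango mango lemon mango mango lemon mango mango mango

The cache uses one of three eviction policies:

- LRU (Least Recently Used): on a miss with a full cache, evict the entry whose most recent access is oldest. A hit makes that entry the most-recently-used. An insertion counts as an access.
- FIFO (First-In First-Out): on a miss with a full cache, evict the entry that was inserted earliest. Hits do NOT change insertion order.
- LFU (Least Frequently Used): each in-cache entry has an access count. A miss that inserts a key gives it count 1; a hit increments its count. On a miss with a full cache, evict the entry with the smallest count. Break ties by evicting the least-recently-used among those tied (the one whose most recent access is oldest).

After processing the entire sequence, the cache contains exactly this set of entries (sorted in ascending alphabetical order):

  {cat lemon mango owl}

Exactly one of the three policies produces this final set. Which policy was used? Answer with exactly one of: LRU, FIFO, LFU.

Simulating under each policy and comparing final sets:
  LRU: final set = {bat cat lemon mango} -> differs
  FIFO: final set = {bat cat lemon mango} -> differs
  LFU: final set = {cat lemon mango owl} -> MATCHES target
Only LFU produces the target set.

Answer: LFU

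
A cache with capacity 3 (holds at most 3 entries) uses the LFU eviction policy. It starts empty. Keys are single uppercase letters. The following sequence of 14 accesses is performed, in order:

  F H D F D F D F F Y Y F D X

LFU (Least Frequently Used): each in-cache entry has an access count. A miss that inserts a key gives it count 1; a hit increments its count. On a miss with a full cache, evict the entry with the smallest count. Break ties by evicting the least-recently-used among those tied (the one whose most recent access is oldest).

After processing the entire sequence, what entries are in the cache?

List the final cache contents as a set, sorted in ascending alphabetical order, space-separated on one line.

LFU simulation (capacity=3):
  1. access F: MISS. Cache: [F(c=1)]
  2. access H: MISS. Cache: [F(c=1) H(c=1)]
  3. access D: MISS. Cache: [F(c=1) H(c=1) D(c=1)]
  4. access F: HIT, count now 2. Cache: [H(c=1) D(c=1) F(c=2)]
  5. access D: HIT, count now 2. Cache: [H(c=1) F(c=2) D(c=2)]
  6. access F: HIT, count now 3. Cache: [H(c=1) D(c=2) F(c=3)]
  7. access D: HIT, count now 3. Cache: [H(c=1) F(c=3) D(c=3)]
  8. access F: HIT, count now 4. Cache: [H(c=1) D(c=3) F(c=4)]
  9. access F: HIT, count now 5. Cache: [H(c=1) D(c=3) F(c=5)]
  10. access Y: MISS, evict H(c=1). Cache: [Y(c=1) D(c=3) F(c=5)]
  11. access Y: HIT, count now 2. Cache: [Y(c=2) D(c=3) F(c=5)]
  12. access F: HIT, count now 6. Cache: [Y(c=2) D(c=3) F(c=6)]
  13. access D: HIT, count now 4. Cache: [Y(c=2) D(c=4) F(c=6)]
  14. access X: MISS, evict Y(c=2). Cache: [X(c=1) D(c=4) F(c=6)]
Total: 9 hits, 5 misses, 2 evictions

Answer: D F X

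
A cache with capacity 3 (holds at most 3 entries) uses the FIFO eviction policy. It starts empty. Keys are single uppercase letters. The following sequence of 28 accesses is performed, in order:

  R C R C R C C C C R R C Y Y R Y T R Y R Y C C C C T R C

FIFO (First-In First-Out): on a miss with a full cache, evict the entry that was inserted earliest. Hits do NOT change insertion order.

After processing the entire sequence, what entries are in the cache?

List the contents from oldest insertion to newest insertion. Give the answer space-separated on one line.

Answer: T R C

Derivation:
FIFO simulation (capacity=3):
  1. access R: MISS. Cache (old->new): [R]
  2. access C: MISS. Cache (old->new): [R C]
  3. access R: HIT. Cache (old->new): [R C]
  4. access C: HIT. Cache (old->new): [R C]
  5. access R: HIT. Cache (old->new): [R C]
  6. access C: HIT. Cache (old->new): [R C]
  7. access C: HIT. Cache (old->new): [R C]
  8. access C: HIT. Cache (old->new): [R C]
  9. access C: HIT. Cache (old->new): [R C]
  10. access R: HIT. Cache (old->new): [R C]
  11. access R: HIT. Cache (old->new): [R C]
  12. access C: HIT. Cache (old->new): [R C]
  13. access Y: MISS. Cache (old->new): [R C Y]
  14. access Y: HIT. Cache (old->new): [R C Y]
  15. access R: HIT. Cache (old->new): [R C Y]
  16. access Y: HIT. Cache (old->new): [R C Y]
  17. access T: MISS, evict R. Cache (old->new): [C Y T]
  18. access R: MISS, evict C. Cache (old->new): [Y T R]
  19. access Y: HIT. Cache (old->new): [Y T R]
  20. access R: HIT. Cache (old->new): [Y T R]
  21. access Y: HIT. Cache (old->new): [Y T R]
  22. access C: MISS, evict Y. Cache (old->new): [T R C]
  23. access C: HIT. Cache (old->new): [T R C]
  24. access C: HIT. Cache (old->new): [T R C]
  25. access C: HIT. Cache (old->new): [T R C]
  26. access T: HIT. Cache (old->new): [T R C]
  27. access R: HIT. Cache (old->new): [T R C]
  28. access C: HIT. Cache (old->new): [T R C]
Total: 22 hits, 6 misses, 3 evictions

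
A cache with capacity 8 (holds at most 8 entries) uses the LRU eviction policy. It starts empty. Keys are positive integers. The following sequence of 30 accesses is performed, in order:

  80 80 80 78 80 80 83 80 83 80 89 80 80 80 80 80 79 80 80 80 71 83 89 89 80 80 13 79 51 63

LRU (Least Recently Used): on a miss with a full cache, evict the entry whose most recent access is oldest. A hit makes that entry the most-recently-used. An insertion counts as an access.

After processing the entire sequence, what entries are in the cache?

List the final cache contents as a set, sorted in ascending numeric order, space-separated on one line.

LRU simulation (capacity=8):
  1. access 80: MISS. Cache (LRU->MRU): [80]
  2. access 80: HIT. Cache (LRU->MRU): [80]
  3. access 80: HIT. Cache (LRU->MRU): [80]
  4. access 78: MISS. Cache (LRU->MRU): [80 78]
  5. access 80: HIT. Cache (LRU->MRU): [78 80]
  6. access 80: HIT. Cache (LRU->MRU): [78 80]
  7. access 83: MISS. Cache (LRU->MRU): [78 80 83]
  8. access 80: HIT. Cache (LRU->MRU): [78 83 80]
  9. access 83: HIT. Cache (LRU->MRU): [78 80 83]
  10. access 80: HIT. Cache (LRU->MRU): [78 83 80]
  11. access 89: MISS. Cache (LRU->MRU): [78 83 80 89]
  12. access 80: HIT. Cache (LRU->MRU): [78 83 89 80]
  13. access 80: HIT. Cache (LRU->MRU): [78 83 89 80]
  14. access 80: HIT. Cache (LRU->MRU): [78 83 89 80]
  15. access 80: HIT. Cache (LRU->MRU): [78 83 89 80]
  16. access 80: HIT. Cache (LRU->MRU): [78 83 89 80]
  17. access 79: MISS. Cache (LRU->MRU): [78 83 89 80 79]
  18. access 80: HIT. Cache (LRU->MRU): [78 83 89 79 80]
  19. access 80: HIT. Cache (LRU->MRU): [78 83 89 79 80]
  20. access 80: HIT. Cache (LRU->MRU): [78 83 89 79 80]
  21. access 71: MISS. Cache (LRU->MRU): [78 83 89 79 80 71]
  22. access 83: HIT. Cache (LRU->MRU): [78 89 79 80 71 83]
  23. access 89: HIT. Cache (LRU->MRU): [78 79 80 71 83 89]
  24. access 89: HIT. Cache (LRU->MRU): [78 79 80 71 83 89]
  25. access 80: HIT. Cache (LRU->MRU): [78 79 71 83 89 80]
  26. access 80: HIT. Cache (LRU->MRU): [78 79 71 83 89 80]
  27. access 13: MISS. Cache (LRU->MRU): [78 79 71 83 89 80 13]
  28. access 79: HIT. Cache (LRU->MRU): [78 71 83 89 80 13 79]
  29. access 51: MISS. Cache (LRU->MRU): [78 71 83 89 80 13 79 51]
  30. access 63: MISS, evict 78. Cache (LRU->MRU): [71 83 89 80 13 79 51 63]
Total: 21 hits, 9 misses, 1 evictions

Answer: 13 51 63 71 79 80 83 89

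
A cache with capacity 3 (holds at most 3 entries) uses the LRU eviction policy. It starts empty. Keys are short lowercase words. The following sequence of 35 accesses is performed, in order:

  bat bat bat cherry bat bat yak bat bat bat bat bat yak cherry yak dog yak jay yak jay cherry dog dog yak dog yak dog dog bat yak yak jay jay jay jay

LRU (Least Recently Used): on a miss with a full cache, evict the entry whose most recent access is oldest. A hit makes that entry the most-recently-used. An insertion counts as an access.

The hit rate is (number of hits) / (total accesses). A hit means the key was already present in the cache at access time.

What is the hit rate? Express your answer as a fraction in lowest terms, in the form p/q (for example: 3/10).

Answer: 5/7

Derivation:
LRU simulation (capacity=3):
  1. access bat: MISS. Cache (LRU->MRU): [bat]
  2. access bat: HIT. Cache (LRU->MRU): [bat]
  3. access bat: HIT. Cache (LRU->MRU): [bat]
  4. access cherry: MISS. Cache (LRU->MRU): [bat cherry]
  5. access bat: HIT. Cache (LRU->MRU): [cherry bat]
  6. access bat: HIT. Cache (LRU->MRU): [cherry bat]
  7. access yak: MISS. Cache (LRU->MRU): [cherry bat yak]
  8. access bat: HIT. Cache (LRU->MRU): [cherry yak bat]
  9. access bat: HIT. Cache (LRU->MRU): [cherry yak bat]
  10. access bat: HIT. Cache (LRU->MRU): [cherry yak bat]
  11. access bat: HIT. Cache (LRU->MRU): [cherry yak bat]
  12. access bat: HIT. Cache (LRU->MRU): [cherry yak bat]
  13. access yak: HIT. Cache (LRU->MRU): [cherry bat yak]
  14. access cherry: HIT. Cache (LRU->MRU): [bat yak cherry]
  15. access yak: HIT. Cache (LRU->MRU): [bat cherry yak]
  16. access dog: MISS, evict bat. Cache (LRU->MRU): [cherry yak dog]
  17. access yak: HIT. Cache (LRU->MRU): [cherry dog yak]
  18. access jay: MISS, evict cherry. Cache (LRU->MRU): [dog yak jay]
  19. access yak: HIT. Cache (LRU->MRU): [dog jay yak]
  20. access jay: HIT. Cache (LRU->MRU): [dog yak jay]
  21. access cherry: MISS, evict dog. Cache (LRU->MRU): [yak jay cherry]
  22. access dog: MISS, evict yak. Cache (LRU->MRU): [jay cherry dog]
  23. access dog: HIT. Cache (LRU->MRU): [jay cherry dog]
  24. access yak: MISS, evict jay. Cache (LRU->MRU): [cherry dog yak]
  25. access dog: HIT. Cache (LRU->MRU): [cherry yak dog]
  26. access yak: HIT. Cache (LRU->MRU): [cherry dog yak]
  27. access dog: HIT. Cache (LRU->MRU): [cherry yak dog]
  28. access dog: HIT. Cache (LRU->MRU): [cherry yak dog]
  29. access bat: MISS, evict cherry. Cache (LRU->MRU): [yak dog bat]
  30. access yak: HIT. Cache (LRU->MRU): [dog bat yak]
  31. access yak: HIT. Cache (LRU->MRU): [dog bat yak]
  32. access jay: MISS, evict dog. Cache (LRU->MRU): [bat yak jay]
  33. access jay: HIT. Cache (LRU->MRU): [bat yak jay]
  34. access jay: HIT. Cache (LRU->MRU): [bat yak jay]
  35. access jay: HIT. Cache (LRU->MRU): [bat yak jay]
Total: 25 hits, 10 misses, 7 evictions

Hit rate = 25/35 = 5/7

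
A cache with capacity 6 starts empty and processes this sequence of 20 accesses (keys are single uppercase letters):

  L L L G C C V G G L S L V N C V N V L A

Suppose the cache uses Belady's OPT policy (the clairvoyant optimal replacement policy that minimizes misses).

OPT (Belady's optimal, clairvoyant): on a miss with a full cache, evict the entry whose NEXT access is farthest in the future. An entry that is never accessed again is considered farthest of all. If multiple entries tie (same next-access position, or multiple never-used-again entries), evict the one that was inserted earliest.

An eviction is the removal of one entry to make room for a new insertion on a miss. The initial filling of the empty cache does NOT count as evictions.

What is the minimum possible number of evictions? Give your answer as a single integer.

Answer: 1

Derivation:
OPT (Belady) simulation (capacity=6):
  1. access L: MISS. Cache: [L]
  2. access L: HIT. Next use of L: step 3. Cache: [L]
  3. access L: HIT. Next use of L: step 10. Cache: [L]
  4. access G: MISS. Cache: [L G]
  5. access C: MISS. Cache: [L G C]
  6. access C: HIT. Next use of C: step 15. Cache: [L G C]
  7. access V: MISS. Cache: [L G C V]
  8. access G: HIT. Next use of G: step 9. Cache: [L G C V]
  9. access G: HIT. Next use of G: never. Cache: [L G C V]
  10. access L: HIT. Next use of L: step 12. Cache: [L G C V]
  11. access S: MISS. Cache: [L G C V S]
  12. access L: HIT. Next use of L: step 19. Cache: [L G C V S]
  13. access V: HIT. Next use of V: step 16. Cache: [L G C V S]
  14. access N: MISS. Cache: [L G C V S N]
  15. access C: HIT. Next use of C: never. Cache: [L G C V S N]
  16. access V: HIT. Next use of V: step 18. Cache: [L G C V S N]
  17. access N: HIT. Next use of N: never. Cache: [L G C V S N]
  18. access V: HIT. Next use of V: never. Cache: [L G C V S N]
  19. access L: HIT. Next use of L: never. Cache: [L G C V S N]
  20. access A: MISS, evict L (next use: never). Cache: [G C V S N A]
Total: 13 hits, 7 misses, 1 evictions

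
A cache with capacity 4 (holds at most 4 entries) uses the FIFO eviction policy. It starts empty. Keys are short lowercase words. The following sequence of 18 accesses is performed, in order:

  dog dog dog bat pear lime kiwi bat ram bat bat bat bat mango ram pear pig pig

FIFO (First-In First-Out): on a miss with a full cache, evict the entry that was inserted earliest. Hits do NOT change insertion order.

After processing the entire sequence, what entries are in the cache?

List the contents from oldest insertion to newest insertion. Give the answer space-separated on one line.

FIFO simulation (capacity=4):
  1. access dog: MISS. Cache (old->new): [dog]
  2. access dog: HIT. Cache (old->new): [dog]
  3. access dog: HIT. Cache (old->new): [dog]
  4. access bat: MISS. Cache (old->new): [dog bat]
  5. access pear: MISS. Cache (old->new): [dog bat pear]
  6. access lime: MISS. Cache (old->new): [dog bat pear lime]
  7. access kiwi: MISS, evict dog. Cache (old->new): [bat pear lime kiwi]
  8. access bat: HIT. Cache (old->new): [bat pear lime kiwi]
  9. access ram: MISS, evict bat. Cache (old->new): [pear lime kiwi ram]
  10. access bat: MISS, evict pear. Cache (old->new): [lime kiwi ram bat]
  11. access bat: HIT. Cache (old->new): [lime kiwi ram bat]
  12. access bat: HIT. Cache (old->new): [lime kiwi ram bat]
  13. access bat: HIT. Cache (old->new): [lime kiwi ram bat]
  14. access mango: MISS, evict lime. Cache (old->new): [kiwi ram bat mango]
  15. access ram: HIT. Cache (old->new): [kiwi ram bat mango]
  16. access pear: MISS, evict kiwi. Cache (old->new): [ram bat mango pear]
  17. access pig: MISS, evict ram. Cache (old->new): [bat mango pear pig]
  18. access pig: HIT. Cache (old->new): [bat mango pear pig]
Total: 8 hits, 10 misses, 6 evictions

Answer: bat mango pear pig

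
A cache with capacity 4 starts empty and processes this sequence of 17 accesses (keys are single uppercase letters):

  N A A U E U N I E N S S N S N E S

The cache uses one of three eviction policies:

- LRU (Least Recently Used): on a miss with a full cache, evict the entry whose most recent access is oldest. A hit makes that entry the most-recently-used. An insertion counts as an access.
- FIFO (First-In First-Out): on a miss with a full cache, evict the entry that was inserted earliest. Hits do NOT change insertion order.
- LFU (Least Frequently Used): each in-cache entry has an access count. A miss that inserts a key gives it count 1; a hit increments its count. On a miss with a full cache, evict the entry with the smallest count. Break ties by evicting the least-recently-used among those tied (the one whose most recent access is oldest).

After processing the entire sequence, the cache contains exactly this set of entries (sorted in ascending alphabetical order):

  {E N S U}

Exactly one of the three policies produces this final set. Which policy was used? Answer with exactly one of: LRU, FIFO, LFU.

Simulating under each policy and comparing final sets:
  LRU: final set = {E I N S} -> differs
  FIFO: final set = {E I N S} -> differs
  LFU: final set = {E N S U} -> MATCHES target
Only LFU produces the target set.

Answer: LFU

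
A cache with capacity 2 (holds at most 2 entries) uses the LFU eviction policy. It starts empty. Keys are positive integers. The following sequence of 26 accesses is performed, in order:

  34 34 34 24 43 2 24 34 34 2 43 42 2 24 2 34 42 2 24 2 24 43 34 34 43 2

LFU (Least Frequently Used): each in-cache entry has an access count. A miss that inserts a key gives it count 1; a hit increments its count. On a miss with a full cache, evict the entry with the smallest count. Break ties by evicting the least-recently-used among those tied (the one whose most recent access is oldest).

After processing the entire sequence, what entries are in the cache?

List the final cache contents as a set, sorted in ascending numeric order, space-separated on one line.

Answer: 2 34

Derivation:
LFU simulation (capacity=2):
  1. access 34: MISS. Cache: [34(c=1)]
  2. access 34: HIT, count now 2. Cache: [34(c=2)]
  3. access 34: HIT, count now 3. Cache: [34(c=3)]
  4. access 24: MISS. Cache: [24(c=1) 34(c=3)]
  5. access 43: MISS, evict 24(c=1). Cache: [43(c=1) 34(c=3)]
  6. access 2: MISS, evict 43(c=1). Cache: [2(c=1) 34(c=3)]
  7. access 24: MISS, evict 2(c=1). Cache: [24(c=1) 34(c=3)]
  8. access 34: HIT, count now 4. Cache: [24(c=1) 34(c=4)]
  9. access 34: HIT, count now 5. Cache: [24(c=1) 34(c=5)]
  10. access 2: MISS, evict 24(c=1). Cache: [2(c=1) 34(c=5)]
  11. access 43: MISS, evict 2(c=1). Cache: [43(c=1) 34(c=5)]
  12. access 42: MISS, evict 43(c=1). Cache: [42(c=1) 34(c=5)]
  13. access 2: MISS, evict 42(c=1). Cache: [2(c=1) 34(c=5)]
  14. access 24: MISS, evict 2(c=1). Cache: [24(c=1) 34(c=5)]
  15. access 2: MISS, evict 24(c=1). Cache: [2(c=1) 34(c=5)]
  16. access 34: HIT, count now 6. Cache: [2(c=1) 34(c=6)]
  17. access 42: MISS, evict 2(c=1). Cache: [42(c=1) 34(c=6)]
  18. access 2: MISS, evict 42(c=1). Cache: [2(c=1) 34(c=6)]
  19. access 24: MISS, evict 2(c=1). Cache: [24(c=1) 34(c=6)]
  20. access 2: MISS, evict 24(c=1). Cache: [2(c=1) 34(c=6)]
  21. access 24: MISS, evict 2(c=1). Cache: [24(c=1) 34(c=6)]
  22. access 43: MISS, evict 24(c=1). Cache: [43(c=1) 34(c=6)]
  23. access 34: HIT, count now 7. Cache: [43(c=1) 34(c=7)]
  24. access 34: HIT, count now 8. Cache: [43(c=1) 34(c=8)]
  25. access 43: HIT, count now 2. Cache: [43(c=2) 34(c=8)]
  26. access 2: MISS, evict 43(c=2). Cache: [2(c=1) 34(c=8)]
Total: 8 hits, 18 misses, 16 evictions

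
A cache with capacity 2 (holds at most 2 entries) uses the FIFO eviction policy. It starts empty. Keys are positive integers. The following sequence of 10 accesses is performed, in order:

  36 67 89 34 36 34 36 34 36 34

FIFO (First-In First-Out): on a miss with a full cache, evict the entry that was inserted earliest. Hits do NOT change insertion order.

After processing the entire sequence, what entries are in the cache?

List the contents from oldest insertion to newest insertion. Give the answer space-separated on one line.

FIFO simulation (capacity=2):
  1. access 36: MISS. Cache (old->new): [36]
  2. access 67: MISS. Cache (old->new): [36 67]
  3. access 89: MISS, evict 36. Cache (old->new): [67 89]
  4. access 34: MISS, evict 67. Cache (old->new): [89 34]
  5. access 36: MISS, evict 89. Cache (old->new): [34 36]
  6. access 34: HIT. Cache (old->new): [34 36]
  7. access 36: HIT. Cache (old->new): [34 36]
  8. access 34: HIT. Cache (old->new): [34 36]
  9. access 36: HIT. Cache (old->new): [34 36]
  10. access 34: HIT. Cache (old->new): [34 36]
Total: 5 hits, 5 misses, 3 evictions

Answer: 34 36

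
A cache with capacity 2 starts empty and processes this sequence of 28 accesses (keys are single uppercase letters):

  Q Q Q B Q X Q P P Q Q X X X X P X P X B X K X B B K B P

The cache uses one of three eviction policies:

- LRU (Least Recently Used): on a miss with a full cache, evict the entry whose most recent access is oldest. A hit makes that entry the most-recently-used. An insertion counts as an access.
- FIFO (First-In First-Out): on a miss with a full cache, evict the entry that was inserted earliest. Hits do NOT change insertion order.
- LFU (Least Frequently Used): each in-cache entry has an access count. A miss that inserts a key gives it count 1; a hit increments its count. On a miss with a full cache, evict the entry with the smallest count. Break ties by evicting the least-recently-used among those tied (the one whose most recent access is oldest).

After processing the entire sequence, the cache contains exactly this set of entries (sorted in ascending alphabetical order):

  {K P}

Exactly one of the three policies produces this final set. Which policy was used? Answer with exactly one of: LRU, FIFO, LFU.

Answer: FIFO

Derivation:
Simulating under each policy and comparing final sets:
  LRU: final set = {B P} -> differs
  FIFO: final set = {K P} -> MATCHES target
  LFU: final set = {P Q} -> differs
Only FIFO produces the target set.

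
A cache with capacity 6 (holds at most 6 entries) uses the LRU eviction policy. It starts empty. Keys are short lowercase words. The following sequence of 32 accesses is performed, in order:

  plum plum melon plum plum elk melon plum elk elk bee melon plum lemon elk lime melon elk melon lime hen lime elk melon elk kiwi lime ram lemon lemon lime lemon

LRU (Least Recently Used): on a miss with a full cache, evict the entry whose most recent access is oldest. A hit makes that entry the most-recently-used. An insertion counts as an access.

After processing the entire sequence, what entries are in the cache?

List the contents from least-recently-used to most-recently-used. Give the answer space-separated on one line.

Answer: melon elk kiwi ram lime lemon

Derivation:
LRU simulation (capacity=6):
  1. access plum: MISS. Cache (LRU->MRU): [plum]
  2. access plum: HIT. Cache (LRU->MRU): [plum]
  3. access melon: MISS. Cache (LRU->MRU): [plum melon]
  4. access plum: HIT. Cache (LRU->MRU): [melon plum]
  5. access plum: HIT. Cache (LRU->MRU): [melon plum]
  6. access elk: MISS. Cache (LRU->MRU): [melon plum elk]
  7. access melon: HIT. Cache (LRU->MRU): [plum elk melon]
  8. access plum: HIT. Cache (LRU->MRU): [elk melon plum]
  9. access elk: HIT. Cache (LRU->MRU): [melon plum elk]
  10. access elk: HIT. Cache (LRU->MRU): [melon plum elk]
  11. access bee: MISS. Cache (LRU->MRU): [melon plum elk bee]
  12. access melon: HIT. Cache (LRU->MRU): [plum elk bee melon]
  13. access plum: HIT. Cache (LRU->MRU): [elk bee melon plum]
  14. access lemon: MISS. Cache (LRU->MRU): [elk bee melon plum lemon]
  15. access elk: HIT. Cache (LRU->MRU): [bee melon plum lemon elk]
  16. access lime: MISS. Cache (LRU->MRU): [bee melon plum lemon elk lime]
  17. access melon: HIT. Cache (LRU->MRU): [bee plum lemon elk lime melon]
  18. access elk: HIT. Cache (LRU->MRU): [bee plum lemon lime melon elk]
  19. access melon: HIT. Cache (LRU->MRU): [bee plum lemon lime elk melon]
  20. access lime: HIT. Cache (LRU->MRU): [bee plum lemon elk melon lime]
  21. access hen: MISS, evict bee. Cache (LRU->MRU): [plum lemon elk melon lime hen]
  22. access lime: HIT. Cache (LRU->MRU): [plum lemon elk melon hen lime]
  23. access elk: HIT. Cache (LRU->MRU): [plum lemon melon hen lime elk]
  24. access melon: HIT. Cache (LRU->MRU): [plum lemon hen lime elk melon]
  25. access elk: HIT. Cache (LRU->MRU): [plum lemon hen lime melon elk]
  26. access kiwi: MISS, evict plum. Cache (LRU->MRU): [lemon hen lime melon elk kiwi]
  27. access lime: HIT. Cache (LRU->MRU): [lemon hen melon elk kiwi lime]
  28. access ram: MISS, evict lemon. Cache (LRU->MRU): [hen melon elk kiwi lime ram]
  29. access lemon: MISS, evict hen. Cache (LRU->MRU): [melon elk kiwi lime ram lemon]
  30. access lemon: HIT. Cache (LRU->MRU): [melon elk kiwi lime ram lemon]
  31. access lime: HIT. Cache (LRU->MRU): [melon elk kiwi ram lemon lime]
  32. access lemon: HIT. Cache (LRU->MRU): [melon elk kiwi ram lime lemon]
Total: 22 hits, 10 misses, 4 evictions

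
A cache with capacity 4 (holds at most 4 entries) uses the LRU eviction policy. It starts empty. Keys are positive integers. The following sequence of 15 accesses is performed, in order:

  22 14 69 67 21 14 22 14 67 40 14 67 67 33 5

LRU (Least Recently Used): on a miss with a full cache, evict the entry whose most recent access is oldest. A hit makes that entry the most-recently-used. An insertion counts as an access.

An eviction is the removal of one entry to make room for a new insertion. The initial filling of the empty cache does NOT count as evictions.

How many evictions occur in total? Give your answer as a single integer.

Answer: 5

Derivation:
LRU simulation (capacity=4):
  1. access 22: MISS. Cache (LRU->MRU): [22]
  2. access 14: MISS. Cache (LRU->MRU): [22 14]
  3. access 69: MISS. Cache (LRU->MRU): [22 14 69]
  4. access 67: MISS. Cache (LRU->MRU): [22 14 69 67]
  5. access 21: MISS, evict 22. Cache (LRU->MRU): [14 69 67 21]
  6. access 14: HIT. Cache (LRU->MRU): [69 67 21 14]
  7. access 22: MISS, evict 69. Cache (LRU->MRU): [67 21 14 22]
  8. access 14: HIT. Cache (LRU->MRU): [67 21 22 14]
  9. access 67: HIT. Cache (LRU->MRU): [21 22 14 67]
  10. access 40: MISS, evict 21. Cache (LRU->MRU): [22 14 67 40]
  11. access 14: HIT. Cache (LRU->MRU): [22 67 40 14]
  12. access 67: HIT. Cache (LRU->MRU): [22 40 14 67]
  13. access 67: HIT. Cache (LRU->MRU): [22 40 14 67]
  14. access 33: MISS, evict 22. Cache (LRU->MRU): [40 14 67 33]
  15. access 5: MISS, evict 40. Cache (LRU->MRU): [14 67 33 5]
Total: 6 hits, 9 misses, 5 evictions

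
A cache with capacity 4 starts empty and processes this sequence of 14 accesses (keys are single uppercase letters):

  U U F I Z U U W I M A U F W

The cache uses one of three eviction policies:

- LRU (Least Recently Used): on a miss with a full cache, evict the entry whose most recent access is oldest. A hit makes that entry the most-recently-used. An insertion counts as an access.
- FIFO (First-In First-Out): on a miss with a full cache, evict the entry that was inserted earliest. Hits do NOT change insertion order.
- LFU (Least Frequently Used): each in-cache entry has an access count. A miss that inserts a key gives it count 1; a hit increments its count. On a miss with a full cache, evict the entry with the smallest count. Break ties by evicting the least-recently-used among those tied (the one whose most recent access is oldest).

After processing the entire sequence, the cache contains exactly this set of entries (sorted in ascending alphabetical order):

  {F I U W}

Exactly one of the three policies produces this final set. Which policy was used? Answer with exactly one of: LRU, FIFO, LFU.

Answer: LFU

Derivation:
Simulating under each policy and comparing final sets:
  LRU: final set = {A F U W} -> differs
  FIFO: final set = {A F U W} -> differs
  LFU: final set = {F I U W} -> MATCHES target
Only LFU produces the target set.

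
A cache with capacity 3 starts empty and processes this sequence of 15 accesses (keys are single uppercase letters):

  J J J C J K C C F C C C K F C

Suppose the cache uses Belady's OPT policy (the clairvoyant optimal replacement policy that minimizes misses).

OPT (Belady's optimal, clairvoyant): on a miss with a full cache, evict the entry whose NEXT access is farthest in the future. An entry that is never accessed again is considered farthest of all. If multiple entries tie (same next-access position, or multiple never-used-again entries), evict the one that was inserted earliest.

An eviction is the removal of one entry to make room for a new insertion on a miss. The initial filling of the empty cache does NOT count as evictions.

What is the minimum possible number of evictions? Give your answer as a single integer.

OPT (Belady) simulation (capacity=3):
  1. access J: MISS. Cache: [J]
  2. access J: HIT. Next use of J: step 3. Cache: [J]
  3. access J: HIT. Next use of J: step 5. Cache: [J]
  4. access C: MISS. Cache: [J C]
  5. access J: HIT. Next use of J: never. Cache: [J C]
  6. access K: MISS. Cache: [J C K]
  7. access C: HIT. Next use of C: step 8. Cache: [J C K]
  8. access C: HIT. Next use of C: step 10. Cache: [J C K]
  9. access F: MISS, evict J (next use: never). Cache: [C K F]
  10. access C: HIT. Next use of C: step 11. Cache: [C K F]
  11. access C: HIT. Next use of C: step 12. Cache: [C K F]
  12. access C: HIT. Next use of C: step 15. Cache: [C K F]
  13. access K: HIT. Next use of K: never. Cache: [C K F]
  14. access F: HIT. Next use of F: never. Cache: [C K F]
  15. access C: HIT. Next use of C: never. Cache: [C K F]
Total: 11 hits, 4 misses, 1 evictions

Answer: 1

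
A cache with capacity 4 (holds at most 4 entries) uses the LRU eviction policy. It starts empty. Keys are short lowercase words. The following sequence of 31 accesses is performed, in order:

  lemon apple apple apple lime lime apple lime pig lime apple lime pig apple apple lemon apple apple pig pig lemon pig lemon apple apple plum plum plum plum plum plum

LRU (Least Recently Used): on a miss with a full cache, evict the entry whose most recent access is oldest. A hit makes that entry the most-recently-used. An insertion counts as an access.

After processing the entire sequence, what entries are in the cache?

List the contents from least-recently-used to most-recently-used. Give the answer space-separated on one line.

LRU simulation (capacity=4):
  1. access lemon: MISS. Cache (LRU->MRU): [lemon]
  2. access apple: MISS. Cache (LRU->MRU): [lemon apple]
  3. access apple: HIT. Cache (LRU->MRU): [lemon apple]
  4. access apple: HIT. Cache (LRU->MRU): [lemon apple]
  5. access lime: MISS. Cache (LRU->MRU): [lemon apple lime]
  6. access lime: HIT. Cache (LRU->MRU): [lemon apple lime]
  7. access apple: HIT. Cache (LRU->MRU): [lemon lime apple]
  8. access lime: HIT. Cache (LRU->MRU): [lemon apple lime]
  9. access pig: MISS. Cache (LRU->MRU): [lemon apple lime pig]
  10. access lime: HIT. Cache (LRU->MRU): [lemon apple pig lime]
  11. access apple: HIT. Cache (LRU->MRU): [lemon pig lime apple]
  12. access lime: HIT. Cache (LRU->MRU): [lemon pig apple lime]
  13. access pig: HIT. Cache (LRU->MRU): [lemon apple lime pig]
  14. access apple: HIT. Cache (LRU->MRU): [lemon lime pig apple]
  15. access apple: HIT. Cache (LRU->MRU): [lemon lime pig apple]
  16. access lemon: HIT. Cache (LRU->MRU): [lime pig apple lemon]
  17. access apple: HIT. Cache (LRU->MRU): [lime pig lemon apple]
  18. access apple: HIT. Cache (LRU->MRU): [lime pig lemon apple]
  19. access pig: HIT. Cache (LRU->MRU): [lime lemon apple pig]
  20. access pig: HIT. Cache (LRU->MRU): [lime lemon apple pig]
  21. access lemon: HIT. Cache (LRU->MRU): [lime apple pig lemon]
  22. access pig: HIT. Cache (LRU->MRU): [lime apple lemon pig]
  23. access lemon: HIT. Cache (LRU->MRU): [lime apple pig lemon]
  24. access apple: HIT. Cache (LRU->MRU): [lime pig lemon apple]
  25. access apple: HIT. Cache (LRU->MRU): [lime pig lemon apple]
  26. access plum: MISS, evict lime. Cache (LRU->MRU): [pig lemon apple plum]
  27. access plum: HIT. Cache (LRU->MRU): [pig lemon apple plum]
  28. access plum: HIT. Cache (LRU->MRU): [pig lemon apple plum]
  29. access plum: HIT. Cache (LRU->MRU): [pig lemon apple plum]
  30. access plum: HIT. Cache (LRU->MRU): [pig lemon apple plum]
  31. access plum: HIT. Cache (LRU->MRU): [pig lemon apple plum]
Total: 26 hits, 5 misses, 1 evictions

Answer: pig lemon apple plum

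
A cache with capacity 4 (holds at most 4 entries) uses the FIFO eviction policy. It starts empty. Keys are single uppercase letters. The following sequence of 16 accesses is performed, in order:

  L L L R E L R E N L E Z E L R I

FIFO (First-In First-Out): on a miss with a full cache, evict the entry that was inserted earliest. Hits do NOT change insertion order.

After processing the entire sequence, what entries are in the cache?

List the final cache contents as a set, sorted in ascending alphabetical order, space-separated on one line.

FIFO simulation (capacity=4):
  1. access L: MISS. Cache (old->new): [L]
  2. access L: HIT. Cache (old->new): [L]
  3. access L: HIT. Cache (old->new): [L]
  4. access R: MISS. Cache (old->new): [L R]
  5. access E: MISS. Cache (old->new): [L R E]
  6. access L: HIT. Cache (old->new): [L R E]
  7. access R: HIT. Cache (old->new): [L R E]
  8. access E: HIT. Cache (old->new): [L R E]
  9. access N: MISS. Cache (old->new): [L R E N]
  10. access L: HIT. Cache (old->new): [L R E N]
  11. access E: HIT. Cache (old->new): [L R E N]
  12. access Z: MISS, evict L. Cache (old->new): [R E N Z]
  13. access E: HIT. Cache (old->new): [R E N Z]
  14. access L: MISS, evict R. Cache (old->new): [E N Z L]
  15. access R: MISS, evict E. Cache (old->new): [N Z L R]
  16. access I: MISS, evict N. Cache (old->new): [Z L R I]
Total: 8 hits, 8 misses, 4 evictions

Answer: I L R Z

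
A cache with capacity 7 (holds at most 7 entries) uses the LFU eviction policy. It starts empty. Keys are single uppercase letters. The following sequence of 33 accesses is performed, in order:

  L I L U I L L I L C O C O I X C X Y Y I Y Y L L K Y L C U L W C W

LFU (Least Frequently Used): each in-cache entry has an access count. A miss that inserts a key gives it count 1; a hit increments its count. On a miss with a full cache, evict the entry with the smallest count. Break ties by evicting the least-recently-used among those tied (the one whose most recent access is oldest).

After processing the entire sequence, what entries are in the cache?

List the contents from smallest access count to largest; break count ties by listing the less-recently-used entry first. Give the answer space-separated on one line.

Answer: O X W I Y C L

Derivation:
LFU simulation (capacity=7):
  1. access L: MISS. Cache: [L(c=1)]
  2. access I: MISS. Cache: [L(c=1) I(c=1)]
  3. access L: HIT, count now 2. Cache: [I(c=1) L(c=2)]
  4. access U: MISS. Cache: [I(c=1) U(c=1) L(c=2)]
  5. access I: HIT, count now 2. Cache: [U(c=1) L(c=2) I(c=2)]
  6. access L: HIT, count now 3. Cache: [U(c=1) I(c=2) L(c=3)]
  7. access L: HIT, count now 4. Cache: [U(c=1) I(c=2) L(c=4)]
  8. access I: HIT, count now 3. Cache: [U(c=1) I(c=3) L(c=4)]
  9. access L: HIT, count now 5. Cache: [U(c=1) I(c=3) L(c=5)]
  10. access C: MISS. Cache: [U(c=1) C(c=1) I(c=3) L(c=5)]
  11. access O: MISS. Cache: [U(c=1) C(c=1) O(c=1) I(c=3) L(c=5)]
  12. access C: HIT, count now 2. Cache: [U(c=1) O(c=1) C(c=2) I(c=3) L(c=5)]
  13. access O: HIT, count now 2. Cache: [U(c=1) C(c=2) O(c=2) I(c=3) L(c=5)]
  14. access I: HIT, count now 4. Cache: [U(c=1) C(c=2) O(c=2) I(c=4) L(c=5)]
  15. access X: MISS. Cache: [U(c=1) X(c=1) C(c=2) O(c=2) I(c=4) L(c=5)]
  16. access C: HIT, count now 3. Cache: [U(c=1) X(c=1) O(c=2) C(c=3) I(c=4) L(c=5)]
  17. access X: HIT, count now 2. Cache: [U(c=1) O(c=2) X(c=2) C(c=3) I(c=4) L(c=5)]
  18. access Y: MISS. Cache: [U(c=1) Y(c=1) O(c=2) X(c=2) C(c=3) I(c=4) L(c=5)]
  19. access Y: HIT, count now 2. Cache: [U(c=1) O(c=2) X(c=2) Y(c=2) C(c=3) I(c=4) L(c=5)]
  20. access I: HIT, count now 5. Cache: [U(c=1) O(c=2) X(c=2) Y(c=2) C(c=3) L(c=5) I(c=5)]
  21. access Y: HIT, count now 3. Cache: [U(c=1) O(c=2) X(c=2) C(c=3) Y(c=3) L(c=5) I(c=5)]
  22. access Y: HIT, count now 4. Cache: [U(c=1) O(c=2) X(c=2) C(c=3) Y(c=4) L(c=5) I(c=5)]
  23. access L: HIT, count now 6. Cache: [U(c=1) O(c=2) X(c=2) C(c=3) Y(c=4) I(c=5) L(c=6)]
  24. access L: HIT, count now 7. Cache: [U(c=1) O(c=2) X(c=2) C(c=3) Y(c=4) I(c=5) L(c=7)]
  25. access K: MISS, evict U(c=1). Cache: [K(c=1) O(c=2) X(c=2) C(c=3) Y(c=4) I(c=5) L(c=7)]
  26. access Y: HIT, count now 5. Cache: [K(c=1) O(c=2) X(c=2) C(c=3) I(c=5) Y(c=5) L(c=7)]
  27. access L: HIT, count now 8. Cache: [K(c=1) O(c=2) X(c=2) C(c=3) I(c=5) Y(c=5) L(c=8)]
  28. access C: HIT, count now 4. Cache: [K(c=1) O(c=2) X(c=2) C(c=4) I(c=5) Y(c=5) L(c=8)]
  29. access U: MISS, evict K(c=1). Cache: [U(c=1) O(c=2) X(c=2) C(c=4) I(c=5) Y(c=5) L(c=8)]
  30. access L: HIT, count now 9. Cache: [U(c=1) O(c=2) X(c=2) C(c=4) I(c=5) Y(c=5) L(c=9)]
  31. access W: MISS, evict U(c=1). Cache: [W(c=1) O(c=2) X(c=2) C(c=4) I(c=5) Y(c=5) L(c=9)]
  32. access C: HIT, count now 5. Cache: [W(c=1) O(c=2) X(c=2) I(c=5) Y(c=5) C(c=5) L(c=9)]
  33. access W: HIT, count now 2. Cache: [O(c=2) X(c=2) W(c=2) I(c=5) Y(c=5) C(c=5) L(c=9)]
Total: 23 hits, 10 misses, 3 evictions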